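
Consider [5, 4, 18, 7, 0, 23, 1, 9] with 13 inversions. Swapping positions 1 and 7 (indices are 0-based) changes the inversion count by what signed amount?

+3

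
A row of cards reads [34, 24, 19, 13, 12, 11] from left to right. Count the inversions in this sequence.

Element-by-element contributions:
34: 5
24: 4
19: 3
13: 2
12: 1
11: 0
Sum: 5 + 4 + 3 + 2 + 1 + 0 = 15

15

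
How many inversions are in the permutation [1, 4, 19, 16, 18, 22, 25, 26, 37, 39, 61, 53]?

Element-by-element contributions:
1 → none → 0
4 → none → 0
19 → 16, 18 → 2
16 → none → 0
18 → none → 0
22 → none → 0
25 → none → 0
26 → none → 0
37 → none → 0
39 → none → 0
61 → 53 → 1
53 → none → 0
Sum: 0 + 0 + 2 + 0 + 0 + 0 + 0 + 0 + 0 + 0 + 1 + 0 = 3

3 inversions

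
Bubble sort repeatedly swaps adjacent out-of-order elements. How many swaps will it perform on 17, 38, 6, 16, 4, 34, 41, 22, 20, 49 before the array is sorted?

Minimum adjacent swaps = number of inversions (each swap of adjacent out-of-order elements removes one inversion and no swap can remove more).
Count inversions — for each element, later elements that are smaller:
17: 6, 16, 4 → 3
38: 6, 16, 4, 34, 22, 20 → 6
6: 4 → 1
16: 4 → 1
4: none → 0
34: 22, 20 → 2
41: 22, 20 → 2
22: 20 → 1
20: none → 0
49: none → 0
Total inversions: 3 + 6 + 1 + 1 + 0 + 2 + 2 + 1 + 0 + 0 = 16

16 swaps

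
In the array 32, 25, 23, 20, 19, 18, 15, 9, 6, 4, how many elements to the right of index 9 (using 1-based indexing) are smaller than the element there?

The element at index 9 is 6.
Elements after it: 4
Those smaller than 6: 4

1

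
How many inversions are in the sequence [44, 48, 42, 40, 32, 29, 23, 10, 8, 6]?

Count, for each position, how many later elements it exceeds:
44: 8
48: 8
42: 7
40: 6
32: 5
29: 4
23: 3
10: 2
8: 1
6: 0
Sum: 8 + 8 + 7 + 6 + 5 + 4 + 3 + 2 + 1 + 0 = 44

44 out-of-order pairs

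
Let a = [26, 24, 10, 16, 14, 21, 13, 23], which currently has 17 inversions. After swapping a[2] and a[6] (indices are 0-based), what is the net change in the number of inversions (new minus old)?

+1

Positions 2 and 6 hold 10 and 13; after swapping, the array is [26, 24, 13, 16, 14, 21, 10, 23].
Count, for each position, how many later elements it exceeds:
26: 7
24: 6
13: 1
16: 2
14: 1
21: 1
10: 0
23: 0
Sum: 7 + 6 + 1 + 2 + 1 + 1 + 0 + 0 = 18
Change: 18 − 17 = +1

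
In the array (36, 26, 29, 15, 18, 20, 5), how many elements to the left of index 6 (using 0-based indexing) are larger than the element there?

6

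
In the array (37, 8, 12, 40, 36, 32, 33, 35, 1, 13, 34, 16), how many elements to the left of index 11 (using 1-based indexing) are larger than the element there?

4 such elements

The element at index 11 is 34.
Elements before it: 37, 8, 12, 40, 36, 32, 33, 35, 1, 13
Those larger than 34: 37, 40, 36, 35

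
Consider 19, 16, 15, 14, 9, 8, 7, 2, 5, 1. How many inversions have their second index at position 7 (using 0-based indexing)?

7

The element at index 7 is 2.
Elements before it: 19, 16, 15, 14, 9, 8, 7
Those larger than 2: 19, 16, 15, 14, 9, 8, 7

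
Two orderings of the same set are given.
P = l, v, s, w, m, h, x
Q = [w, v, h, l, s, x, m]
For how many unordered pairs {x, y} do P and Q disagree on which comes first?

There are 8 disagreeing pairs.

Assign each item its position (1..7) in the first ordering, then rewrite the second ordering as that position sequence:
positions: l→1, v→2, s→3, w→4, m→5, h→6, x→7
second ordering as positions: [4, 2, 6, 1, 3, 7, 5]
Discordant pairs = inversions in this position sequence.
4: 2, 1, 3 → 3
2: 1 → 1
6: 1, 3, 5 → 3
1: 0
3: 0
7: 5 → 1
5: 0
Total: 3 + 1 + 3 + 0 + 0 + 1 + 0 = 8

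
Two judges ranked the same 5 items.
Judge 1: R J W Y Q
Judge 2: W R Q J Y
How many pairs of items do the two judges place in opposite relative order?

4

Assign each item its position (1..5) in the first ordering, then rewrite the second ordering as that position sequence:
positions: R→1, J→2, W→3, Y→4, Q→5
second ordering as positions: [3, 1, 5, 2, 4]
Discordant pairs = inversions in this position sequence.
3: 1, 2 → 2
1: 0
5: 2, 4 → 2
2: 0
4: 0
Total: 2 + 0 + 2 + 0 + 0 = 4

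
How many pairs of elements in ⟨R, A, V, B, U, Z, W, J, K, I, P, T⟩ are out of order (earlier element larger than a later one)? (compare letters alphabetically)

Count, for each position, how many later elements it exceeds:
R → A, B, J, K, I, P → 6
A → none → 0
V → B, U, J, K, I, P, T → 7
B → none → 0
U → J, K, I, P, T → 5
Z → W, J, K, I, P, T → 6
W → J, K, I, P, T → 5
J → I → 1
K → I → 1
I → none → 0
P → none → 0
T → none → 0
Sum: 6 + 0 + 7 + 0 + 5 + 6 + 5 + 1 + 1 + 0 + 0 + 0 = 31

31 inversions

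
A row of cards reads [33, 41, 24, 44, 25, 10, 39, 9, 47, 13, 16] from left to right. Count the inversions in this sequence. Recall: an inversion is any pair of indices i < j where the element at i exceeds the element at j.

Inversions: 33

Sweep left to right; for each value list the smaller values that follow it:
33: 6
41: 7
24: 4
44: 6
25: 4
10: 1
39: 3
9: 0
47: 2
13: 0
16: 0
Sum: 6 + 7 + 4 + 6 + 4 + 1 + 3 + 0 + 2 + 0 + 0 = 33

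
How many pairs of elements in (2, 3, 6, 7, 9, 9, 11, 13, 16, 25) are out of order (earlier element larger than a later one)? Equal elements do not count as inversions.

For each element, count later entries that are smaller:
2: 0
3: 0
6: 0
7: 0
9: 0
9: 0
11: 0
13: 0
16: 0
25: 0
Sum: 0 + 0 + 0 + 0 + 0 + 0 + 0 + 0 + 0 + 0 = 0

0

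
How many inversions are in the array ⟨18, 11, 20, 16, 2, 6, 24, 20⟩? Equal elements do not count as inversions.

12 inversions

Count, for each position, how many later elements it exceeds:
18 → 11, 16, 2, 6 → 4
11 → 2, 6 → 2
20 → 16, 2, 6 → 3
16 → 2, 6 → 2
2 → none → 0
6 → none → 0
24 → 20 → 1
20 → none → 0
Sum: 4 + 2 + 3 + 2 + 0 + 0 + 1 + 0 = 12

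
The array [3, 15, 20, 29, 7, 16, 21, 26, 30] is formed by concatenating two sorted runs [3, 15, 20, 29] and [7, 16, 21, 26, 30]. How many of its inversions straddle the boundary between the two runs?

7 cross-inversions

Take each right-half value and tally the left-half values above it:
r = 7: 15, 20, 29 → 3
r = 16: 20, 29 → 2
r = 21: 29 → 1
r = 26: 29 → 1
r = 30: none → 0
Cross-inversions: 3 + 2 + 1 + 1 + 0 = 7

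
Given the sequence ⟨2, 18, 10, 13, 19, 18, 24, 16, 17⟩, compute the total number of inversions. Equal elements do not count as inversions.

11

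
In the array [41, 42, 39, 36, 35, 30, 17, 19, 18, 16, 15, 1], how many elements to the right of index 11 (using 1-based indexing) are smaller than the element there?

The element at index 11 is 15.
Elements after it: 1
Those smaller than 15: 1

1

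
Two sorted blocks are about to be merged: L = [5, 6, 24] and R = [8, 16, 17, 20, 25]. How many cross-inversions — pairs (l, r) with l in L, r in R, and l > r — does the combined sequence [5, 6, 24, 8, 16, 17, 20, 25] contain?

Count, for every r in R, how many entries of L exceed r:
r = 8: 24 → 1
r = 16: 24 → 1
r = 17: 24 → 1
r = 20: 24 → 1
r = 25: none → 0
Cross-inversions: 1 + 1 + 1 + 1 + 0 = 4

4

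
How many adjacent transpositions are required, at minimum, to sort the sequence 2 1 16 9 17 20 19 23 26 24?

Each adjacent swap fixes exactly one inversion, so the minimum swap count equals the number of inversions.
Count inversions — for each element, later elements that are smaller:
2: 1 → 1
1: none → 0
16: 9 → 1
9: none → 0
17: none → 0
20: 19 → 1
19: none → 0
23: none → 0
26: 24 → 1
24: none → 0
Total inversions: 1 + 0 + 1 + 0 + 0 + 1 + 0 + 0 + 1 + 0 = 4

Swaps: 4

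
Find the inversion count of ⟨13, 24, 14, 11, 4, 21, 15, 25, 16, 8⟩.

22

For each element, count later entries that are smaller:
13 → 11, 4, 8 → 3
24 → 14, 11, 4, 21, 15, 16, 8 → 7
14 → 11, 4, 8 → 3
11 → 4, 8 → 2
4 → none → 0
21 → 15, 16, 8 → 3
15 → 8 → 1
25 → 16, 8 → 2
16 → 8 → 1
8 → none → 0
Sum: 3 + 7 + 3 + 2 + 0 + 3 + 1 + 2 + 1 + 0 = 22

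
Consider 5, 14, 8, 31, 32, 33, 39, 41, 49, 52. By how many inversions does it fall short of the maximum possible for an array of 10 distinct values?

44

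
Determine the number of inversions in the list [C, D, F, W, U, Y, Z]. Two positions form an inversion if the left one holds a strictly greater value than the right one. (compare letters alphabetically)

1

Sweep left to right; for each value list the smaller values that follow it:
C → none → 0
D → none → 0
F → none → 0
W → U → 1
U → none → 0
Y → none → 0
Z → none → 0
Sum: 0 + 0 + 0 + 1 + 0 + 0 + 0 = 1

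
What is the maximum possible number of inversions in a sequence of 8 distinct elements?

28

A reversed (strictly descending) arrangement makes every pair an inversion, giving C(8, 2) inversions.
C(8, 2) = 8·7/2 = 28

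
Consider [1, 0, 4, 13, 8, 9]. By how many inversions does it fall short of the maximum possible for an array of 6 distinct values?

12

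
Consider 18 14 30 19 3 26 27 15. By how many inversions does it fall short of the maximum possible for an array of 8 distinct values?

15

Maximum inversions for 8 distinct elements is C(8, 2) = 8·7/2 = 28.
Current inversions — for each element, count later smaller elements:
18: 3
14: 1
30: 5
19: 2
3: 0
26: 1
27: 1
15: 0
Current total: 3 + 1 + 5 + 2 + 0 + 1 + 1 + 0 = 13
Shortfall: 28 − 13 = 15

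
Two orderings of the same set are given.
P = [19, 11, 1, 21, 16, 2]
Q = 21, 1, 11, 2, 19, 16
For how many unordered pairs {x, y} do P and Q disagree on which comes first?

Assign each item its position (1..6) in the first ordering, then rewrite the second ordering as that position sequence:
positions: 19→1, 11→2, 1→3, 21→4, 16→5, 2→6
second ordering as positions: [4, 3, 2, 6, 1, 5]
Discordant pairs = inversions in this position sequence.
4: 3, 2, 1 → 3
3: 2, 1 → 2
2: 1 → 1
6: 1, 5 → 2
1: 0
5: 0
Total: 3 + 2 + 1 + 2 + 0 + 0 = 8

8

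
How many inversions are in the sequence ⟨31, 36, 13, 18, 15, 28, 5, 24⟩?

Element-by-element contributions:
31: 6
36: 6
13: 1
18: 2
15: 1
28: 2
5: 0
24: 0
Sum: 6 + 6 + 1 + 2 + 1 + 2 + 0 + 0 = 18

18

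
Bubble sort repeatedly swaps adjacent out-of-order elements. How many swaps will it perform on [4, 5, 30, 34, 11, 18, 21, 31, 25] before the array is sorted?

Each adjacent swap fixes exactly one inversion, so the minimum swap count equals the number of inversions.
Count inversions — for each element, later elements that are smaller:
4: none → 0
5: none → 0
30: 11, 18, 21, 25 → 4
34: 11, 18, 21, 31, 25 → 5
11: none → 0
18: none → 0
21: none → 0
31: 25 → 1
25: none → 0
Total inversions: 0 + 0 + 4 + 5 + 0 + 0 + 0 + 1 + 0 = 10

10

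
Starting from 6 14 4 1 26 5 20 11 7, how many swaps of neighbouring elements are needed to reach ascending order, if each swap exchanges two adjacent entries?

16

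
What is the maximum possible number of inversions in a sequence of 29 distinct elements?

A reversed (strictly descending) arrangement makes every pair an inversion, giving C(29, 2) inversions.
C(29, 2) = 29·28/2 = 406

406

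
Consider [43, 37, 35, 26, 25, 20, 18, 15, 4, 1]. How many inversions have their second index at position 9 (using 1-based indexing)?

8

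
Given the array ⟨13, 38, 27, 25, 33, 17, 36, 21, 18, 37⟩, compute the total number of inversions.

21

Count, for each position, how many later elements it exceeds:
13: 0
38: 8
27: 4
25: 3
33: 3
17: 0
36: 2
21: 1
18: 0
37: 0
Sum: 0 + 8 + 4 + 3 + 3 + 0 + 2 + 1 + 0 + 0 = 21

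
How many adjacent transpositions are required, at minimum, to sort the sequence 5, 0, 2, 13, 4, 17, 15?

The minimum number of adjacent swaps to sort an array equals its inversion count, since every such swap removes exactly one inversion.
Count inversions — for each element, later elements that are smaller:
5: 0, 2, 4 → 3
0: none → 0
2: none → 0
13: 4 → 1
4: none → 0
17: 15 → 1
15: none → 0
Total inversions: 3 + 0 + 0 + 1 + 0 + 1 + 0 = 5

5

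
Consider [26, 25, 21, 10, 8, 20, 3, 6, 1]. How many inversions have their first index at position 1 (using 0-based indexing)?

7

The element at index 1 is 25.
Elements after it: 21, 10, 8, 20, 3, 6, 1
Those smaller than 25: 21, 10, 8, 20, 3, 6, 1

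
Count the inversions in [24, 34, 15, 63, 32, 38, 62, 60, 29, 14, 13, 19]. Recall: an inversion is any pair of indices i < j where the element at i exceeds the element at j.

41

For each element, count later entries that are smaller:
24 → 15, 14, 13, 19 → 4
34 → 15, 32, 29, 14, 13, 19 → 6
15 → 14, 13 → 2
63 → 32, 38, 62, 60, 29, 14, 13, 19 → 8
32 → 29, 14, 13, 19 → 4
38 → 29, 14, 13, 19 → 4
62 → 60, 29, 14, 13, 19 → 5
60 → 29, 14, 13, 19 → 4
29 → 14, 13, 19 → 3
14 → 13 → 1
13 → none → 0
19 → none → 0
Sum: 4 + 6 + 2 + 8 + 4 + 4 + 5 + 4 + 3 + 1 + 0 + 0 = 41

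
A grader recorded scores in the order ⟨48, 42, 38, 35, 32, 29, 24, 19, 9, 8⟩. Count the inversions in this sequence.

Out-of-order pairs: 45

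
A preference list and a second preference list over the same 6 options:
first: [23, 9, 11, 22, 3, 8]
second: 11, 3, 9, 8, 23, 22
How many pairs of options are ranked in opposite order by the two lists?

8

Assign each item its position (1..6) in the first ordering, then rewrite the second ordering as that position sequence:
positions: 23→1, 9→2, 11→3, 22→4, 3→5, 8→6
second ordering as positions: [3, 5, 2, 6, 1, 4]
Discordant pairs = inversions in this position sequence.
3: 2, 1 → 2
5: 2, 1, 4 → 3
2: 1 → 1
6: 1, 4 → 2
1: 0
4: 0
Total: 2 + 3 + 1 + 2 + 0 + 0 = 8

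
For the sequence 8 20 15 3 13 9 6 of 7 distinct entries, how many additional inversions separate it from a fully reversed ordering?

Maximum inversions for 7 distinct elements is C(7, 2) = 7·6/2 = 21.
Current inversions — for each element, count later smaller elements:
8: 2
20: 5
15: 4
3: 0
13: 2
9: 1
6: 0
Current total: 2 + 5 + 4 + 0 + 2 + 1 + 0 = 14
Shortfall: 21 − 14 = 7

7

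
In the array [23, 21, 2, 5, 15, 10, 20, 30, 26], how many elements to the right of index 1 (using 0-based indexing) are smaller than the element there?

5

The element at index 1 is 21.
Elements after it: 2, 5, 15, 10, 20, 30, 26
Those smaller than 21: 2, 5, 15, 10, 20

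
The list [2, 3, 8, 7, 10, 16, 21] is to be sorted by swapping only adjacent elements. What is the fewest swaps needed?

Each adjacent swap fixes exactly one inversion, so the minimum swap count equals the number of inversions.
Count inversions — for each element, later elements that are smaller:
2: none → 0
3: none → 0
8: 7 → 1
7: none → 0
10: none → 0
16: none → 0
21: none → 0
Total inversions: 0 + 0 + 1 + 0 + 0 + 0 + 0 = 1

1 adjacent swap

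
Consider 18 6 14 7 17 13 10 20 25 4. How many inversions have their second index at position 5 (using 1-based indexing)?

1

The element at index 5 is 17.
Elements before it: 18, 6, 14, 7
Those larger than 17: 18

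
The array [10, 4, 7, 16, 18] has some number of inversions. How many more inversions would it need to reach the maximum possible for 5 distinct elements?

Maximum inversions for 5 distinct elements is C(5, 2) = 5·4/2 = 10.
Current inversions — for each element, count later smaller elements:
10: 2
4: 0
7: 0
16: 0
18: 0
Current total: 2 + 0 + 0 + 0 + 0 = 2
Shortfall: 10 − 2 = 8

8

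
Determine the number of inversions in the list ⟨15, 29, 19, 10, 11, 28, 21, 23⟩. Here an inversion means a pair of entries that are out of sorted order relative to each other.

12

Sweep left to right; for each value list the smaller values that follow it:
15 → 10, 11 → 2
29 → 19, 10, 11, 28, 21, 23 → 6
19 → 10, 11 → 2
10 → none → 0
11 → none → 0
28 → 21, 23 → 2
21 → none → 0
23 → none → 0
Sum: 2 + 6 + 2 + 0 + 0 + 2 + 0 + 0 = 12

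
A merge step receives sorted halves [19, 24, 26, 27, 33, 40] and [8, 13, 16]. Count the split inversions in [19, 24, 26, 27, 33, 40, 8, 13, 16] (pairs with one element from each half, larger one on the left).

For each element r of the right run, count left-run elements greater than r:
r = 8: 19, 24, 26, 27, 33, 40 → 6
r = 13: 19, 24, 26, 27, 33, 40 → 6
r = 16: 19, 24, 26, 27, 33, 40 → 6
Cross-inversions: 6 + 6 + 6 = 18

18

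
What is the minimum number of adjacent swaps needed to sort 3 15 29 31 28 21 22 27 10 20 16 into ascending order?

The minimum number of adjacent swaps to sort an array equals its inversion count, since every such swap removes exactly one inversion.
Count inversions — for each element, later elements that are smaller:
3: none → 0
15: 10 → 1
29: 28, 21, 22, 27, 10, 20, 16 → 7
31: 28, 21, 22, 27, 10, 20, 16 → 7
28: 21, 22, 27, 10, 20, 16 → 6
21: 10, 20, 16 → 3
22: 10, 20, 16 → 3
27: 10, 20, 16 → 3
10: none → 0
20: 16 → 1
16: none → 0
Total inversions: 0 + 1 + 7 + 7 + 6 + 3 + 3 + 3 + 0 + 1 + 0 = 31

31 swaps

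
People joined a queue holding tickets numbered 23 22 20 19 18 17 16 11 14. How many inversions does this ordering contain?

Sweep left to right; for each value list the smaller values that follow it:
23: 8
22: 7
20: 6
19: 5
18: 4
17: 3
16: 2
11: 0
14: 0
Sum: 8 + 7 + 6 + 5 + 4 + 3 + 2 + 0 + 0 = 35

35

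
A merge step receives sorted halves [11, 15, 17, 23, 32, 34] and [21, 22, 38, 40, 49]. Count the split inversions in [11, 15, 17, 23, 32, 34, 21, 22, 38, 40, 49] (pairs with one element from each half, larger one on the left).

Split inversions: 6

Take each right-half value and tally the left-half values above it:
r = 21: 23, 32, 34 → 3
r = 22: 23, 32, 34 → 3
r = 38: none → 0
r = 40: none → 0
r = 49: none → 0
Cross-inversions: 3 + 3 + 0 + 0 + 0 = 6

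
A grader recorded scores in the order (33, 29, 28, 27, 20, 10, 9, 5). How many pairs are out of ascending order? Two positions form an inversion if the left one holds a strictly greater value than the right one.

28 out-of-order pairs

Count, for each position, how many later elements it exceeds:
33 → 29, 28, 27, 20, 10, 9, 5 → 7
29 → 28, 27, 20, 10, 9, 5 → 6
28 → 27, 20, 10, 9, 5 → 5
27 → 20, 10, 9, 5 → 4
20 → 10, 9, 5 → 3
10 → 9, 5 → 2
9 → 5 → 1
5 → none → 0
Sum: 7 + 6 + 5 + 4 + 3 + 2 + 1 + 0 = 28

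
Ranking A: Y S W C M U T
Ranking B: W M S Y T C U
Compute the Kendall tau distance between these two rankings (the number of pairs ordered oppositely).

8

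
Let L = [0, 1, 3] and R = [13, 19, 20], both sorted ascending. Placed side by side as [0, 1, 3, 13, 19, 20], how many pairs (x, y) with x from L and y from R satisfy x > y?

Count, for every r in R, how many entries of L exceed r:
r = 13: none → 0
r = 19: none → 0
r = 20: none → 0
Cross-inversions: 0 + 0 + 0 = 0

0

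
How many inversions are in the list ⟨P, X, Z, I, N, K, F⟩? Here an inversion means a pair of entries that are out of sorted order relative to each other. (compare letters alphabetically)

16 out-of-order pairs

For each element, count later entries that are smaller:
P → I, N, K, F → 4
X → I, N, K, F → 4
Z → I, N, K, F → 4
I → F → 1
N → K, F → 2
K → F → 1
F → none → 0
Sum: 4 + 4 + 4 + 1 + 2 + 1 + 0 = 16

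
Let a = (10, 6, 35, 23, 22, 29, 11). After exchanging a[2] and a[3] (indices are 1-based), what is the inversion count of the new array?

10

Positions 2 and 3 hold 6 and 35; after swapping, the array is [10, 35, 6, 23, 22, 29, 11].
Element-by-element contributions:
10: 1
35: 5
6: 0
23: 2
22: 1
29: 1
11: 0
Sum: 1 + 5 + 0 + 2 + 1 + 1 + 0 = 10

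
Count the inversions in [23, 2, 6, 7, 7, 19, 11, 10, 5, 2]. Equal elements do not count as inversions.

Element-by-element contributions:
23 → 2, 6, 7, 7, 19, 11, 10, 5, 2 → 9
2 → none → 0
6 → 5, 2 → 2
7 → 5, 2 → 2
7 → 5, 2 → 2
19 → 11, 10, 5, 2 → 4
11 → 10, 5, 2 → 3
10 → 5, 2 → 2
5 → 2 → 1
2 → none → 0
Sum: 9 + 0 + 2 + 2 + 2 + 4 + 3 + 2 + 1 + 0 = 25

25 out-of-order pairs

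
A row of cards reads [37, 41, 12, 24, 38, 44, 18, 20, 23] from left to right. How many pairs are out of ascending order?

Count, for each position, how many later elements it exceeds:
37 → 12, 24, 18, 20, 23 → 5
41 → 12, 24, 38, 18, 20, 23 → 6
12 → none → 0
24 → 18, 20, 23 → 3
38 → 18, 20, 23 → 3
44 → 18, 20, 23 → 3
18 → none → 0
20 → none → 0
23 → none → 0
Sum: 5 + 6 + 0 + 3 + 3 + 3 + 0 + 0 + 0 = 20

20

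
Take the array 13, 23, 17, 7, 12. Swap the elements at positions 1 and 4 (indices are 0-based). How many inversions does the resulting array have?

Positions 1 and 4 hold 23 and 12; after swapping, the array is [13, 12, 17, 7, 23].
Element-by-element contributions:
13: 2
12: 1
17: 1
7: 0
23: 0
Sum: 2 + 1 + 1 + 0 + 0 = 4

Inversions: 4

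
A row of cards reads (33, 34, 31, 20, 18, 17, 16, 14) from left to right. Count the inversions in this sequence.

27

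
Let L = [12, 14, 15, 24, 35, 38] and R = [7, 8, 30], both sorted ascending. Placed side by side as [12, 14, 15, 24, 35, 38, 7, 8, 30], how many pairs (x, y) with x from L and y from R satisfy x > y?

14

Take each right-half value and tally the left-half values above it:
r = 7: 12, 14, 15, 24, 35, 38 → 6
r = 8: 12, 14, 15, 24, 35, 38 → 6
r = 30: 35, 38 → 2
Cross-inversions: 6 + 6 + 2 = 14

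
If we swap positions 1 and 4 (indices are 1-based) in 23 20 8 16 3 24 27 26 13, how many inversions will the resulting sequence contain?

There are 13 inversions.

Positions 1 and 4 hold 23 and 16; after swapping, the array is [16, 20, 8, 23, 3, 24, 27, 26, 13].
Element-by-element contributions:
16 → 8, 3, 13 → 3
20 → 8, 3, 13 → 3
8 → 3 → 1
23 → 3, 13 → 2
3 → none → 0
24 → 13 → 1
27 → 26, 13 → 2
26 → 13 → 1
13 → none → 0
Sum: 3 + 3 + 1 + 2 + 0 + 1 + 2 + 1 + 0 = 13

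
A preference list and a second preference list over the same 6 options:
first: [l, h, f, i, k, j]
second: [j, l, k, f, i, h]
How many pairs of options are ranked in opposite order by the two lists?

Pairs: 10

Assign each item its position (1..6) in the first ordering, then rewrite the second ordering as that position sequence:
positions: l→1, h→2, f→3, i→4, k→5, j→6
second ordering as positions: [6, 1, 5, 3, 4, 2]
Discordant pairs = inversions in this position sequence.
6: 1, 5, 3, 4, 2 → 5
1: 0
5: 3, 4, 2 → 3
3: 2 → 1
4: 2 → 1
2: 0
Total: 5 + 0 + 3 + 1 + 1 + 0 = 10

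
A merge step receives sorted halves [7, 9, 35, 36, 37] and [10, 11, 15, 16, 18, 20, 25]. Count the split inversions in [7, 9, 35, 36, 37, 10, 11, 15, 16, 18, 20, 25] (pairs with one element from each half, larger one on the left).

Count, for every r in R, how many entries of L exceed r:
r = 10: 35, 36, 37 → 3
r = 11: 35, 36, 37 → 3
r = 15: 35, 36, 37 → 3
r = 16: 35, 36, 37 → 3
r = 18: 35, 36, 37 → 3
r = 20: 35, 36, 37 → 3
r = 25: 35, 36, 37 → 3
Cross-inversions: 3 + 3 + 3 + 3 + 3 + 3 + 3 = 21

21 cross-inversions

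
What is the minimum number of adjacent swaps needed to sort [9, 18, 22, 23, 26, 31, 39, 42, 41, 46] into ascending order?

1

Each adjacent swap fixes exactly one inversion, so the minimum swap count equals the number of inversions.
Count inversions — for each element, later elements that are smaller:
9: none → 0
18: none → 0
22: none → 0
23: none → 0
26: none → 0
31: none → 0
39: none → 0
42: 41 → 1
41: none → 0
46: none → 0
Total inversions: 0 + 0 + 0 + 0 + 0 + 0 + 0 + 1 + 0 + 0 = 1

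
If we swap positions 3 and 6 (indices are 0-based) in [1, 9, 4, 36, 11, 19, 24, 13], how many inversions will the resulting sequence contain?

Inversions: 6

Positions 3 and 6 hold 36 and 24; after swapping, the array is [1, 9, 4, 24, 11, 19, 36, 13].
For each element, count later entries that are smaller:
1 → none → 0
9 → 4 → 1
4 → none → 0
24 → 11, 19, 13 → 3
11 → none → 0
19 → 13 → 1
36 → 13 → 1
13 → none → 0
Sum: 0 + 1 + 0 + 3 + 0 + 1 + 1 + 0 = 6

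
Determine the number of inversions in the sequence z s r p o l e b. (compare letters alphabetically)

28

Element-by-element contributions:
z → s, r, p, o, l, e, b → 7
s → r, p, o, l, e, b → 6
r → p, o, l, e, b → 5
p → o, l, e, b → 4
o → l, e, b → 3
l → e, b → 2
e → b → 1
b → none → 0
Sum: 7 + 6 + 5 + 4 + 3 + 2 + 1 + 0 = 28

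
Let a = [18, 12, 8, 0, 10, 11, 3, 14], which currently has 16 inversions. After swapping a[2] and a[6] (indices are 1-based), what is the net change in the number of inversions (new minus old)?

-1

Positions 2 and 6 hold 12 and 11; after swapping, the array is [18, 11, 8, 0, 10, 12, 3, 14].
Sweep left to right; for each value list the smaller values that follow it:
18 → 11, 8, 0, 10, 12, 3, 14 → 7
11 → 8, 0, 10, 3 → 4
8 → 0, 3 → 2
0 → none → 0
10 → 3 → 1
12 → 3 → 1
3 → none → 0
14 → none → 0
Sum: 7 + 4 + 2 + 0 + 1 + 1 + 0 + 0 = 15
Change: 15 − 16 = -1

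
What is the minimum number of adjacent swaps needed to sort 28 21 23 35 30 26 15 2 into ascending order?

The minimum number of adjacent swaps to sort an array equals its inversion count, since every such swap removes exactly one inversion.
Count inversions — for each element, later elements that are smaller:
28: 21, 23, 26, 15, 2 → 5
21: 15, 2 → 2
23: 15, 2 → 2
35: 30, 26, 15, 2 → 4
30: 26, 15, 2 → 3
26: 15, 2 → 2
15: 2 → 1
2: none → 0
Total inversions: 5 + 2 + 2 + 4 + 3 + 2 + 1 + 0 = 19

19 adjacent swaps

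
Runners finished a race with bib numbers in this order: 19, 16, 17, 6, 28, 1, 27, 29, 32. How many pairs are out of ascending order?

Element-by-element contributions:
19: 4
16: 2
17: 2
6: 1
28: 2
1: 0
27: 0
29: 0
32: 0
Sum: 4 + 2 + 2 + 1 + 2 + 0 + 0 + 0 + 0 = 11

Inversions: 11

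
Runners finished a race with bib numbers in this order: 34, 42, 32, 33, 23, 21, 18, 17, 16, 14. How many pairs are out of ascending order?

43 inversions

Count, for each position, how many later elements it exceeds:
34: 8
42: 8
32: 6
33: 6
23: 5
21: 4
18: 3
17: 2
16: 1
14: 0
Sum: 8 + 8 + 6 + 6 + 5 + 4 + 3 + 2 + 1 + 0 = 43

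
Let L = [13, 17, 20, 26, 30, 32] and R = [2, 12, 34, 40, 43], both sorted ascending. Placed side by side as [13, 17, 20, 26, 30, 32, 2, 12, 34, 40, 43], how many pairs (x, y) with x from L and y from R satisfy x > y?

Count, for every r in R, how many entries of L exceed r:
r = 2: 13, 17, 20, 26, 30, 32 → 6
r = 12: 13, 17, 20, 26, 30, 32 → 6
r = 34: none → 0
r = 40: none → 0
r = 43: none → 0
Cross-inversions: 6 + 6 + 0 + 0 + 0 = 12

12 split inversions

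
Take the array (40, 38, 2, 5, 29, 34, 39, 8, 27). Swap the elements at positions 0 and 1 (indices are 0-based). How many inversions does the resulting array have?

Positions 0 and 1 hold 40 and 38; after swapping, the array is [38, 40, 2, 5, 29, 34, 39, 8, 27].
For each element, count later entries that are smaller:
38 → 2, 5, 29, 34, 8, 27 → 6
40 → 2, 5, 29, 34, 39, 8, 27 → 7
2 → none → 0
5 → none → 0
29 → 8, 27 → 2
34 → 8, 27 → 2
39 → 8, 27 → 2
8 → none → 0
27 → none → 0
Sum: 6 + 7 + 0 + 0 + 2 + 2 + 2 + 0 + 0 = 19

There are 19 inversions.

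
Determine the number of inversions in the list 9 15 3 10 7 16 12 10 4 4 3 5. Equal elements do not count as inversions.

Element-by-element contributions:
9 → 3, 7, 4, 4, 3, 5 → 6
15 → 3, 10, 7, 12, 10, 4, 4, 3, 5 → 9
3 → none → 0
10 → 7, 4, 4, 3, 5 → 5
7 → 4, 4, 3, 5 → 4
16 → 12, 10, 4, 4, 3, 5 → 6
12 → 10, 4, 4, 3, 5 → 5
10 → 4, 4, 3, 5 → 4
4 → 3 → 1
4 → 3 → 1
3 → none → 0
5 → none → 0
Sum: 6 + 9 + 0 + 5 + 4 + 6 + 5 + 4 + 1 + 1 + 0 + 0 = 41

41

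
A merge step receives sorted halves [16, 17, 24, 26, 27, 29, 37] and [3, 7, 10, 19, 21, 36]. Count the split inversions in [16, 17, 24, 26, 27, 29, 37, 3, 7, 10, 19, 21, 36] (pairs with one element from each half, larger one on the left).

Take each right-half value and tally the left-half values above it:
r = 3: 16, 17, 24, 26, 27, 29, 37 → 7
r = 7: 16, 17, 24, 26, 27, 29, 37 → 7
r = 10: 16, 17, 24, 26, 27, 29, 37 → 7
r = 19: 24, 26, 27, 29, 37 → 5
r = 21: 24, 26, 27, 29, 37 → 5
r = 36: 37 → 1
Cross-inversions: 7 + 7 + 7 + 5 + 5 + 1 = 32

32 split inversions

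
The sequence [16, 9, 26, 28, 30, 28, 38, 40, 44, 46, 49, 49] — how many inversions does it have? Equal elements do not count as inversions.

2 out-of-order pairs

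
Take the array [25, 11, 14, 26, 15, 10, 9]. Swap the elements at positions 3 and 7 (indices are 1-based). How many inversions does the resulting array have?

There are 12 inversions.

Positions 3 and 7 hold 14 and 9; after swapping, the array is [25, 11, 9, 26, 15, 10, 14].
For each element, count later entries that are smaller:
25 → 11, 9, 15, 10, 14 → 5
11 → 9, 10 → 2
9 → none → 0
26 → 15, 10, 14 → 3
15 → 10, 14 → 2
10 → none → 0
14 → none → 0
Sum: 5 + 2 + 0 + 3 + 2 + 0 + 0 = 12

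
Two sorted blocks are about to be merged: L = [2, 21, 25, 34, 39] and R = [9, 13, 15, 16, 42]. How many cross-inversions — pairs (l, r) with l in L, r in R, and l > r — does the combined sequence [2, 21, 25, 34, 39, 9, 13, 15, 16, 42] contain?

16 split inversions

Count, for every r in R, how many entries of L exceed r:
r = 9: 21, 25, 34, 39 → 4
r = 13: 21, 25, 34, 39 → 4
r = 15: 21, 25, 34, 39 → 4
r = 16: 21, 25, 34, 39 → 4
r = 42: none → 0
Cross-inversions: 4 + 4 + 4 + 4 + 0 = 16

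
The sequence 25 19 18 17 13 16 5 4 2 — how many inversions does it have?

There are 35 inversions.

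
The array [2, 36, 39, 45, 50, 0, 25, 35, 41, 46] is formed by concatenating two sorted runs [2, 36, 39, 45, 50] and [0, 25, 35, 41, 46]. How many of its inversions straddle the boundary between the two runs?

16

For each element r of the right run, count left-run elements greater than r:
r = 0: 2, 36, 39, 45, 50 → 5
r = 25: 36, 39, 45, 50 → 4
r = 35: 36, 39, 45, 50 → 4
r = 41: 45, 50 → 2
r = 46: 50 → 1
Cross-inversions: 5 + 4 + 4 + 2 + 1 = 16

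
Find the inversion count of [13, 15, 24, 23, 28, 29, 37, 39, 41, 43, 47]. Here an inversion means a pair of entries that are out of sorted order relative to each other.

There is 1 out-of-order pair.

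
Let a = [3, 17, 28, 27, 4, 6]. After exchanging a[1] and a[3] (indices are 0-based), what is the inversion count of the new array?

Inversions: 8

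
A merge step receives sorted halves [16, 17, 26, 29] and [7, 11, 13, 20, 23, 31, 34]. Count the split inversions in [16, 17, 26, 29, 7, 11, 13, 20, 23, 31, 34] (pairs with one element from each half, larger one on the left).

Take each right-half value and tally the left-half values above it:
r = 7: 16, 17, 26, 29 → 4
r = 11: 16, 17, 26, 29 → 4
r = 13: 16, 17, 26, 29 → 4
r = 20: 26, 29 → 2
r = 23: 26, 29 → 2
r = 31: none → 0
r = 34: none → 0
Cross-inversions: 4 + 4 + 4 + 2 + 2 + 0 + 0 = 16

16 cross-inversions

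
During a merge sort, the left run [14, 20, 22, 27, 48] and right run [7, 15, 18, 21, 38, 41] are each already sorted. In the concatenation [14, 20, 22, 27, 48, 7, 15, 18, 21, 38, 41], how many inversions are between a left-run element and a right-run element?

There are 18 split inversions.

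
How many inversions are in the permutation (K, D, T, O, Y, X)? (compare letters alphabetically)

Element-by-element contributions:
K → D → 1
D → none → 0
T → O → 1
O → none → 0
Y → X → 1
X → none → 0
Sum: 1 + 0 + 1 + 0 + 1 + 0 = 3

Inversions: 3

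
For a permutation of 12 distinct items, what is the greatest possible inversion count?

A reversed (strictly descending) arrangement makes every pair an inversion, giving C(12, 2) inversions.
C(12, 2) = 12·11/2 = 66

There are 66 inversions.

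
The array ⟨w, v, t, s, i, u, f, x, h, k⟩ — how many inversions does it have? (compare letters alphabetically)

31 inversions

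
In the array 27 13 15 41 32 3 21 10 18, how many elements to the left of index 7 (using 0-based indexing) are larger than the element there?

6

The element at index 7 is 10.
Elements before it: 27, 13, 15, 41, 32, 3, 21
Those larger than 10: 27, 13, 15, 41, 32, 21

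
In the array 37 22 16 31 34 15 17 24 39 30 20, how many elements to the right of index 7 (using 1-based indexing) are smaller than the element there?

0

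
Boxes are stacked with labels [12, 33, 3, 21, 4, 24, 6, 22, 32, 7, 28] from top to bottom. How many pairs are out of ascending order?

Inversions: 22

Element-by-element contributions:
12: 4
33: 9
3: 0
21: 3
4: 0
24: 3
6: 0
22: 1
32: 2
7: 0
28: 0
Sum: 4 + 9 + 0 + 3 + 0 + 3 + 0 + 1 + 2 + 0 + 0 = 22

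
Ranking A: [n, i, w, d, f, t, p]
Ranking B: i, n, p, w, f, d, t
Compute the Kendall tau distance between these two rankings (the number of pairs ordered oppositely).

6

Assign each item its position (1..7) in the first ordering, then rewrite the second ordering as that position sequence:
positions: n→1, i→2, w→3, d→4, f→5, t→6, p→7
second ordering as positions: [2, 1, 7, 3, 5, 4, 6]
Discordant pairs = inversions in this position sequence.
2: 1 → 1
1: 0
7: 3, 5, 4, 6 → 4
3: 0
5: 4 → 1
4: 0
6: 0
Total: 1 + 0 + 4 + 0 + 1 + 0 + 0 = 6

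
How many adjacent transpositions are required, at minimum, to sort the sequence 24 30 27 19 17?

8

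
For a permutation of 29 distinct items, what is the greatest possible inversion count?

Inversions: 406

The maximum occurs when the array is in strictly decreasing order: every one of the C(29, 2) pairs is inverted.
C(29, 2) = 29·28/2 = 406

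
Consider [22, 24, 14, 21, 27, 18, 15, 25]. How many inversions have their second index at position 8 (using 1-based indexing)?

The element at index 8 is 25.
Elements before it: 22, 24, 14, 21, 27, 18, 15
Those larger than 25: 27

1 such element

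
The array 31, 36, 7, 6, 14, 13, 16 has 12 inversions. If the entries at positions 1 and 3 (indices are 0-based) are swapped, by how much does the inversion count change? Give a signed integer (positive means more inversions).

Positions 1 and 3 hold 36 and 6; after swapping, the array is [31, 6, 7, 36, 14, 13, 16].
Count, for each position, how many later elements it exceeds:
31 → 6, 7, 14, 13, 16 → 5
6 → none → 0
7 → none → 0
36 → 14, 13, 16 → 3
14 → 13 → 1
13 → none → 0
16 → none → 0
Sum: 5 + 0 + 0 + 3 + 1 + 0 + 0 = 9
Change: 9 − 12 = -3

-3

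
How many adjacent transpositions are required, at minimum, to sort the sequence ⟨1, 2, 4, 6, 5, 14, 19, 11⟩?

3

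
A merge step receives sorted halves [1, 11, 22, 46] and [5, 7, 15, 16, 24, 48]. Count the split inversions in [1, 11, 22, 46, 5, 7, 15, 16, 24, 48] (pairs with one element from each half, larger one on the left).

Split inversions: 11

Count, for every r in R, how many entries of L exceed r:
r = 5: 11, 22, 46 → 3
r = 7: 11, 22, 46 → 3
r = 15: 22, 46 → 2
r = 16: 22, 46 → 2
r = 24: 46 → 1
r = 48: none → 0
Cross-inversions: 3 + 3 + 2 + 2 + 1 + 0 = 11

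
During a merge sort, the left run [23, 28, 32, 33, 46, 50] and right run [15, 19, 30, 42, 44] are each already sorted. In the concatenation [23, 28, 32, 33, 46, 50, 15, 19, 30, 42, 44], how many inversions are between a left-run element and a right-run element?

20 cross-inversions

Count, for every r in R, how many entries of L exceed r:
r = 15: 23, 28, 32, 33, 46, 50 → 6
r = 19: 23, 28, 32, 33, 46, 50 → 6
r = 30: 32, 33, 46, 50 → 4
r = 42: 46, 50 → 2
r = 44: 46, 50 → 2
Cross-inversions: 6 + 6 + 4 + 2 + 2 = 20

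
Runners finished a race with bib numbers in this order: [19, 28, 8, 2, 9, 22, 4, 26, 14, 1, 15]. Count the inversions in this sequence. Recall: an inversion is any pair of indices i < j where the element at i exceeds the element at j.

For each element, count later entries that are smaller:
19: 7
28: 9
8: 3
2: 1
9: 2
22: 4
4: 1
26: 3
14: 1
1: 0
15: 0
Sum: 7 + 9 + 3 + 1 + 2 + 4 + 1 + 3 + 1 + 0 + 0 = 31

31 inversions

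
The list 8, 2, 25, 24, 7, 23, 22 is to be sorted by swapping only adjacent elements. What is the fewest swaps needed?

10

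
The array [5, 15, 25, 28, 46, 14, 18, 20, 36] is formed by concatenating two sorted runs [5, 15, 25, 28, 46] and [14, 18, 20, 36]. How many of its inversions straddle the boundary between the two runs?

There are 11 cross-inversions.

For each element r of the right run, count left-run elements greater than r:
r = 14: 15, 25, 28, 46 → 4
r = 18: 25, 28, 46 → 3
r = 20: 25, 28, 46 → 3
r = 36: 46 → 1
Cross-inversions: 4 + 3 + 3 + 1 = 11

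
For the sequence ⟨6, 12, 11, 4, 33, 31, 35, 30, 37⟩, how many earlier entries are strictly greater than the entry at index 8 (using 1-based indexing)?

The element at index 8 is 30.
Elements before it: 6, 12, 11, 4, 33, 31, 35
Those larger than 30: 33, 31, 35

3 such elements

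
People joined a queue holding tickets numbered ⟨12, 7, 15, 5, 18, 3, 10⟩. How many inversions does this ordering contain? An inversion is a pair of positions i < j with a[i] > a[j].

Sweep left to right; for each value list the smaller values that follow it:
12: 4
7: 2
15: 3
5: 1
18: 2
3: 0
10: 0
Sum: 4 + 2 + 3 + 1 + 2 + 0 + 0 = 12

12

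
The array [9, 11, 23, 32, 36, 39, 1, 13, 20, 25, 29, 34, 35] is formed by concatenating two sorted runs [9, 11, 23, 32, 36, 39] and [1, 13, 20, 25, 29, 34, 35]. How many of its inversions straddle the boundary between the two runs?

Take each right-half value and tally the left-half values above it:
r = 1: 9, 11, 23, 32, 36, 39 → 6
r = 13: 23, 32, 36, 39 → 4
r = 20: 23, 32, 36, 39 → 4
r = 25: 32, 36, 39 → 3
r = 29: 32, 36, 39 → 3
r = 34: 36, 39 → 2
r = 35: 36, 39 → 2
Cross-inversions: 6 + 4 + 4 + 3 + 3 + 2 + 2 = 24

24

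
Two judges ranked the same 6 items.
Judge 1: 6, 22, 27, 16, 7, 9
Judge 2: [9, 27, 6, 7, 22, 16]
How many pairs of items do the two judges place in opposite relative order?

9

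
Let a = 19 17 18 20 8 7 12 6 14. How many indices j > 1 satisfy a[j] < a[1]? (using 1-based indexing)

The element at index 1 is 19.
Elements after it: 17, 18, 20, 8, 7, 12, 6, 14
Those smaller than 19: 17, 18, 8, 7, 12, 6, 14

7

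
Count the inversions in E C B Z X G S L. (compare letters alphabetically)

Sweep left to right; for each value list the smaller values that follow it:
E → C, B → 2
C → B → 1
B → none → 0
Z → X, G, S, L → 4
X → G, S, L → 3
G → none → 0
S → L → 1
L → none → 0
Sum: 2 + 1 + 0 + 4 + 3 + 0 + 1 + 0 = 11

11 inversions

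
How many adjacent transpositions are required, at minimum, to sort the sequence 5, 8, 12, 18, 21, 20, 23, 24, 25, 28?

Each adjacent swap fixes exactly one inversion, so the minimum swap count equals the number of inversions.
Count inversions — for each element, later elements that are smaller:
5: none → 0
8: none → 0
12: none → 0
18: none → 0
21: 20 → 1
20: none → 0
23: none → 0
24: none → 0
25: none → 0
28: none → 0
Total inversions: 0 + 0 + 0 + 0 + 1 + 0 + 0 + 0 + 0 + 0 = 1

1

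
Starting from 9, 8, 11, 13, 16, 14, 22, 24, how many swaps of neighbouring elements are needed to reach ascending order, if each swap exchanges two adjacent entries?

2

The minimum number of adjacent swaps to sort an array equals its inversion count, since every such swap removes exactly one inversion.
Count inversions — for each element, later elements that are smaller:
9: 8 → 1
8: none → 0
11: none → 0
13: none → 0
16: 14 → 1
14: none → 0
22: none → 0
24: none → 0
Total inversions: 1 + 0 + 0 + 0 + 1 + 0 + 0 + 0 = 2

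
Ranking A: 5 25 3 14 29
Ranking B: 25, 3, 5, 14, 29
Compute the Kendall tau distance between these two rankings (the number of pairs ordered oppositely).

Assign each item its position (1..5) in the first ordering, then rewrite the second ordering as that position sequence:
positions: 5→1, 25→2, 3→3, 14→4, 29→5
second ordering as positions: [2, 3, 1, 4, 5]
Discordant pairs = inversions in this position sequence.
2: 1 → 1
3: 1 → 1
1: 0
4: 0
5: 0
Total: 1 + 1 + 0 + 0 + 0 = 2

2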